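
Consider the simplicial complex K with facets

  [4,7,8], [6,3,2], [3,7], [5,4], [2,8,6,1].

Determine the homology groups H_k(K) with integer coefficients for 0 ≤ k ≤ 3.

Take the total order 1 < 2 < 3 < 4 < 5 < 6 < 7 < 8 on the vertex set. Then K (dimension 3) consists of the simplices:

  0-simplices (8): [1], [2], [3], [4], [5], [6], [7], [8]
  1-simplices (13): [1,2], [1,6], [1,8], [2,3], [2,6], [2,8], [3,6], [3,7], [4,5], [4,7], [4,8], [6,8], [7,8]
  2-simplices (6): [1,2,6], [1,2,8], [1,6,8], [2,3,6], [2,6,8], [4,7,8]
  3-simplices (1): [1,2,6,8]

Hence C_0 ≅ Z^8, C_1 ≅ Z^13, C_2 ≅ Z^6, C_3 ≅ Z^1.

∂_1: C_1 → C_0 maps an edge to its endpoints' difference, ∂[p,q] = q − p. For instance
  ∂[1,6] = [6] − [1].
The 8×13 boundary matrix has rank 7 and Smith normal form diag(1,1,1,1,1,1,1).

∂_2: C_2 → C_1 sends each 2-simplex [p,q,r] to [q,r] − [p,r] + [p,q]. For instance
  ∂[2,3,6] = [3,6] − [2,6] + [2,3],
  ∂[1,2,6] = [2,6] − [1,6] + [1,2].
This gives a 13×6 integer matrix of rank 5; reducing to Smith normal form yields diagonal entries (1,1,1,1,1).

Boundary ∂_3: C_3 → C_2 sends each 3-simplex σ to the alternating sum Σ_i (−1)^i (σ with its i-th vertex removed). For instance
  ∂[1,2,6,8] = [2,6,8] − [1,6,8] + [1,2,8] − [1,2,6].
This gives a 6×1 integer matrix of rank 1; reducing to Smith normal form yields diagonal entries (1).

Computing H_k = (kernel of ∂_k) / (image of ∂_{k+1}):

  H_0: rank C_0 − rank ∂_1 = 8 − 7 = 1, and the invariant factors of ∂_1 are all 1, so H_0 = Z.
  H_1: rank ker ∂_1 − rank ∂_2 = (13 − 7) − 5 = 1, and the invariant factors of ∂_2 are all 1, so H_1 = Z.
  H_2: rank ker ∂_2 − rank ∂_3 = (6 − 5) − 1 = 0, and the invariant factors of ∂_3 are all 1, so H_2 = 0.
  H_3: rank ker ∂_3 − rank ∂_4 = (1 − 1) − 0 = 0, and there is no ∂_4, so H_3 = 0.

As a check, the Euler characteristic is 8 − 13 + 6 − 1 = 0, which agrees with 1 − 1 + 0 − 0 = 0.

H_0 ≅ Z,  H_1 ≅ Z,  H_2 = 0,  H_3 = 0.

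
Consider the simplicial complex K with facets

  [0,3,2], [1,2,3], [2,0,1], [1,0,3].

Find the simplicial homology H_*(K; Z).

H_0 ≅ Z,  H_1 = 0,  H_2 ≅ Z.

We work with the vertex ordering 0 < 1 < 2 < 3. The simplices of K, each written with vertices in increasing order, are:

  0-simplices (4): [0], [1], [2], [3]
  1-simplices (6): [0,1], [0,2], [0,3], [1,2], [1,3], [2,3]
  2-simplices (4): [0,1,2], [0,1,3], [0,2,3], [1,2,3]

giving chain groups C_0 ≅ Z^4, C_1 ≅ Z^6, C_2 ≅ Z^4.

Boundary ∂_1: C_1 → C_0 maps an edge to its endpoints' difference, ∂[p,q] = q − p. For instance
  ∂[2,3] = [3] − [2].
This gives a 4×6 integer matrix of rank 3; reducing to Smith normal form yields diagonal entries (1,1,1).

∂_2: C_2 → C_1 maps a triangle to the signed sum of its edges. For instance
  ∂[1,2,3] = [2,3] − [1,3] + [1,2],
  ∂[0,1,2] = [1,2] − [0,2] + [0,1].
The resulting 6×4 matrix has rank 3, and its Smith normal form has invariant factors (1,1,1).

Now H_k = ker ∂_k / im ∂_{k+1}, so:

  H_0: rank C_0 − rank ∂_1 = 4 − 3 = 1, and the invariant factors of ∂_1 are all 1, so H_0 ≅ Z.
  H_1: rank ker ∂_1 − rank ∂_2 = (6 − 3) − 3 = 0, and the invariant factors of ∂_2 are all 1, so H_1 ≅ 0.
  H_2: rank ker ∂_2 − rank ∂_3 = (4 − 3) − 0 = 1, and there is no ∂_3, so H_2 ≅ Z.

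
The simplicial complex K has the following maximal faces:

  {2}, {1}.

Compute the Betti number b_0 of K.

b_0 = 2.

We work with the vertex ordering 1 < 2. The simplices of K, each written with vertices in increasing order, are:

  0-simplices (2): [1], [2]

giving chain groups C_0 ≅ Z^2.

From H_k ≅ ker(∂_k) / im(∂_{k+1}) we obtain:

  H_0: rank C_0 − rank ∂_1 = 2 − 0 = 2, and there is no ∂_1, so H_0 = Z^2.

Hence the Betti numbers are b_0 = 2.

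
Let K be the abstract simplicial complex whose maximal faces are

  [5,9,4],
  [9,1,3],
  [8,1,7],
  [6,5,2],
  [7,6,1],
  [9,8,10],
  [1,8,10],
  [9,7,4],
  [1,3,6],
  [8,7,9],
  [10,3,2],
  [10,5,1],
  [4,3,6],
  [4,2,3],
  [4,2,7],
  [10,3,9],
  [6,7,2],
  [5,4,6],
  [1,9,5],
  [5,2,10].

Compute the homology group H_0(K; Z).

H_0 = Z.

Take the total order 1 < 2 < 3 < 4 < 5 < 6 < 7 < 8 < 9 < 10 on the vertex set. Then K (dimension 2) consists of the simplices:

  0-simplices (10): [1], [2], [3], [4], [5], [6], [7], [8], [9], [10]
  1-simplices (30): (30 of them)
  2-simplices (20): (20 of them)

Hence C_0 ≅ Z^10, C_1 ≅ Z^30, C_2 ≅ Z^20.

∂_1: C_1 → C_0 sends each edge [p,q] (with p < q) to q − p.
The resulting 10×30 matrix has rank 9, and its Smith normal form has invariant factors (1,1,1,1,1,1,1,1,1).

∂_2: C_2 → C_1 acts by ∂[p,q,r] = [q,r] − [p,r] + [p,q]. For instance
  ∂[2,3,4] = [3,4] − [2,4] + [2,3],
  ∂[3,9,10] = [9,10] − [3,10] + [3,9].
The resulting 30×20 matrix has rank 20, and its Smith normal form has invariant factors (1,1,1,1,1,1,1,1,1,1,1,1,1,1,1,1,1,1,1,2).

Now H_k = ker ∂_k / im ∂_{k+1}, so:

  H_0: rank C_0 − rank ∂_1 = 10 − 9 = 1, and the invariant factors of ∂_1 are all 1, so H_0 ≅ Z.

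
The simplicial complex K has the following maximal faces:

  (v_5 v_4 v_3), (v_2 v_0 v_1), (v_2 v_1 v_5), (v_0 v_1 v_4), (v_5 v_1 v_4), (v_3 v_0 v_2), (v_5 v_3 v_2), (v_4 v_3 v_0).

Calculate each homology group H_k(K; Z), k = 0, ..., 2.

H_0 = Z,  H_1 = 0,  H_2 = Z.

Order the vertices as v_0 < v_1 < v_2 < v_3 < v_4 < v_5. Listing each simplex with vertices in this order, K has dimension 2 with simplices:

  0-simplices (6): [v_0], [v_1], [v_2], [v_3], [v_4], [v_5]
  1-simplices (12): [v_0,v_1], [v_0,v_2], [v_0,v_3], [v_0,v_4], [v_1,v_2], [v_1,v_4], [v_1,v_5], [v_2,v_3], [v_2,v_5], [v_3,v_4], [v_3,v_5], [v_4,v_5]
  2-simplices (8): [v_0,v_1,v_2], [v_0,v_1,v_4], [v_0,v_2,v_3], [v_0,v_3,v_4], [v_1,v_2,v_5], [v_1,v_4,v_5], [v_2,v_3,v_5], [v_3,v_4,v_5]

Hence C_0 ≅ Z^6, C_1 ≅ Z^12, C_2 ≅ Z^8.

∂_1: C_1 → C_0 is given by ∂[p,q] = [q] − [p]. For instance
  ∂[v_3,v_5] = [v_5] − [v_3].
The 6×12 boundary matrix has rank 5 and Smith normal form diag(1,1,1,1,1).

Boundary ∂_2: C_2 → C_1 sends each 2-simplex [p,q,r] to [q,r] − [p,r] + [p,q]. For instance
  ∂[v_1,v_4,v_5] = [v_4,v_5] − [v_1,v_5] + [v_1,v_4],
  ∂[v_1,v_2,v_5] = [v_2,v_5] − [v_1,v_5] + [v_1,v_2].
This gives a 12×8 integer matrix of rank 7; reducing to Smith normal form yields diagonal entries (1,1,1,1,1,1,1).

From H_k ≅ ker(∂_k) / im(∂_{k+1}) we obtain:

  H_0: rank C_0 − rank ∂_1 = 6 − 5 = 1, and the invariant factors of ∂_1 are all 1, so H_0 = Z.
  H_1: rank ker ∂_1 − rank ∂_2 = (12 − 5) − 7 = 0, and the invariant factors of ∂_2 are all 1, so H_1 = 0.
  H_2: rank ker ∂_2 − rank ∂_3 = (8 − 7) − 0 = 1, and there is no ∂_3, so H_2 = Z.

As a check, the Euler characteristic is 6 − 12 + 8 = 2, which agrees with 1 − 0 + 1 = 2.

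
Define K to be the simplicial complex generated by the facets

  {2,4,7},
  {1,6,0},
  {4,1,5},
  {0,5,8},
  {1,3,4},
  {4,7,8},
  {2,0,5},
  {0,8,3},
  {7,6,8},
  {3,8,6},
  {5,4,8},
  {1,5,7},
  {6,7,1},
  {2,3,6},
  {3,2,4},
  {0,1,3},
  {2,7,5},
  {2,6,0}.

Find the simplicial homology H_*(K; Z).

H_0 ≅ Z,  H_1 ≅ Z ⊕ Z/2,  H_2 = 0.

We work with the vertex ordering 0 < 1 < 2 < 3 < 4 < 5 < 6 < 7 < 8. The simplices of K, each written with vertices in increasing order, are:

  0-simplices (9): [0], [1], [2], [3], [4], [5], [6], [7], [8]
  1-simplices (27): (27 of them)
  2-simplices (18): [0,1,3], [0,1,6], [0,2,5], [0,2,6], [0,3,8], [0,5,8], [1,3,4], [1,4,5], [1,5,7], [1,6,7], [2,3,4], [2,3,6], [2,4,7], [2,5,7], [3,6,8], [4,5,8], [4,7,8], [6,7,8]

so the chain groups are C_0 ≅ Z^9, C_1 ≅ Z^27, C_2 ≅ Z^18.

∂_1: C_1 → C_0 maps an edge to its endpoints' difference, ∂[p,q] = q − p.
The resulting 9×27 matrix has rank 8, and its Smith normal form has invariant factors (1,1,1,1,1,1,1,1).

Boundary ∂_2: C_2 → C_1 maps a triangle to the signed sum of its edges. For instance
  ∂[4,7,8] = [7,8] − [4,8] + [4,7],
  ∂[2,4,7] = [4,7] − [2,7] + [2,4].
As a 27×18 matrix over Z this has rank 18, with invariant factors (1,1,1,1,1,1,1,1,1,1,1,1,1,1,1,1,1,2).

From H_k ≅ ker(∂_k) / im(∂_{k+1}) we obtain:

  H_0: rank C_0 − rank ∂_1 = 9 − 8 = 1, and the invariant factors of ∂_1 are all 1, so H_0 = Z.
  H_1: rank ker ∂_1 − rank ∂_2 = (27 − 8) − 18 = 1, and ∂_2 has invariant factor 2 > 1, so H_1 = Z ⊕ Z/2.
  H_2: rank ker ∂_2 − rank ∂_3 = (18 − 18) − 0 = 0, and there is no ∂_3, so H_2 = 0.

As a check, the Euler characteristic is 9 − 27 + 18 = 0, which agrees with 1 − 1 + 0 = 0.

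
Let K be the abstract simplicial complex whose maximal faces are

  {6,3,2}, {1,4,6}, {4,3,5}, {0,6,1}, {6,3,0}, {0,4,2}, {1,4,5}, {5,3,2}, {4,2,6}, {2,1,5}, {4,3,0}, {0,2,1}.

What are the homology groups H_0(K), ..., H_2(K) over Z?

K has 7 vertices, 18 edges, 12 triangles.
rank ∂_0 = 0, rank ∂_1 = 6 ⇒ b_0 = 7 − 0 − 6 = 1; all invariant factors of ∂_1 are 1 so no torsion. So H_0 ≅ Z.
rank ∂_1 = 6, rank ∂_2 = 12 ⇒ b_1 = 18 − 6 − 12 = 0; ∂_2 has invariant factor(s) [2] giving torsion. So H_1 ≅ Z/2.
rank ∂_2 = 12, rank ∂_3 = 0 ⇒ b_2 = 12 − 12 − 0 = 0. So H_2 ≅ 0.

H_0 ≅ Z,  H_1 ≅ Z/2,  H_2 = 0.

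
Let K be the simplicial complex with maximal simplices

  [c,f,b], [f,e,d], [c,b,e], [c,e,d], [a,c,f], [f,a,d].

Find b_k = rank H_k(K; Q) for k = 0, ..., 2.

b_0 = 1, b_1 = 1, b_2 = 0.

Order the vertices as a < b < c < d < e < f. Listing each simplex with vertices in this order, K has dimension 2 with simplices:

  0-simplices (6): a, b, c, d, e, f
  1-simplices (12): ac, ad, af, bc, be, bf, cd, ce, cf, de, df, ef
  2-simplices (6): acf, adf, bce, bcf, cde, def

giving chain groups C_0 ≅ Z^6, C_1 ≅ Z^12, C_2 ≅ Z^6.

The boundary map ∂_1: C_1 → C_0 sends each edge [p,q] (with p < q) to q − p.
The 6×12 boundary matrix has rank 5 and Smith normal form diag(1,1,1,1,1).

Boundary ∂_2: C_2 → C_1 sends each 2-simplex [p,q,r] to [q,r] − [p,r] + [p,q]. For instance
  ∂adf = df − af + ad,
  ∂bcf = cf − bf + bc.
As a 12×6 matrix over Z this has rank 6, with invariant factors (1,1,1,1,1,1).

Now H_k = ker ∂_k / im ∂_{k+1}, so:

  H_0: rank C_0 − rank ∂_1 = 6 − 5 = 1, and the invariant factors of ∂_1 are all 1, so H_0 = Z.
  H_1: rank ker ∂_1 − rank ∂_2 = (12 − 5) − 6 = 1, and the invariant factors of ∂_2 are all 1, so H_1 = Z.
  H_2: rank ker ∂_2 − rank ∂_3 = (6 − 6) − 0 = 0, and there is no ∂_3, so H_2 = 0.

Hence the Betti numbers are b_0 = 1, b_1 = 1, b_2 = 0.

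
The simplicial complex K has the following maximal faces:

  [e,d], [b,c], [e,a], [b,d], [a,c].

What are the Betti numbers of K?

b_0 = 1, b_1 = 1.

Fix the vertex order a < b < c < d < e and write every simplex with vertices in increasing order. Then dim K = 1 and the simplices of K are:

  0-simplices (5): a, b, c, d, e
  1-simplices (5): ac, ae, bc, bd, de

giving chain groups C_0 ≅ Z^5, C_1 ≅ Z^5.

The boundary map ∂_1: C_1 → C_0 maps an edge to its endpoints' difference, ∂[p,q] = q − p.
This gives a 5×5 integer matrix of rank 4; reducing to Smith normal form yields diagonal entries (1,1,1,1).

Reading off H_k = ker ∂_k / im ∂_{k+1}:

  H_0: rank C_0 − rank ∂_1 = 5 − 4 = 1, and the invariant factors of ∂_1 are all 1, so H_0 ≅ Z.
  H_1: rank ker ∂_1 − rank ∂_2 = (5 − 4) − 0 = 1, and there is no ∂_2, so H_1 ≅ Z.

(K is a triangulation of the circle S^1.)

Hence the Betti numbers are b_0 = 1, b_1 = 1.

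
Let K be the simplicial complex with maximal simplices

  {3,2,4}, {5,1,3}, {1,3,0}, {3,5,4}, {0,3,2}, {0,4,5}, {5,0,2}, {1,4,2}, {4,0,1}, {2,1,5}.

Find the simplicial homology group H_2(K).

K has 6 vertices, 15 edges, 10 triangles.
rank ∂_2 = 10, rank ∂_3 = 0 ⇒ b_2 = 10 − 10 − 0 = 0. So H_2 = 0.

H_2 ≅ 0.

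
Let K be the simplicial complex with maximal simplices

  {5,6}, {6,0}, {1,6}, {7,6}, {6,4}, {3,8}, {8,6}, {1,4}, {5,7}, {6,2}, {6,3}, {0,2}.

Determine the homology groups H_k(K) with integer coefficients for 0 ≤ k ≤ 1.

H_0 = Z,  H_1 = Z^4.

Take the total order 0 < 1 < 2 < 3 < 4 < 5 < 6 < 7 < 8 on the vertex set. Then K (dimension 1) consists of the simplices:

  0-simplices (9): [0], [1], [2], [3], [4], [5], [6], [7], [8]
  1-simplices (12): [0,2], [0,6], [1,4], [1,6], [2,6], [3,6], [3,8], [4,6], [5,6], [5,7], [6,7], [6,8]

so the chain groups are C_0 ≅ Z^9, C_1 ≅ Z^12.

Boundary ∂_1: C_1 → C_0 maps an edge to its endpoints' difference, ∂[p,q] = q − p. For instance
  ∂[3,8] = [8] − [3].
This gives a 9×12 integer matrix of rank 8; reducing to Smith normal form yields diagonal entries (1,1,1,1,1,1,1,1).

Computing H_k = (kernel of ∂_k) / (image of ∂_{k+1}):

  H_0: rank C_0 − rank ∂_1 = 9 − 8 = 1, and the invariant factors of ∂_1 are all 1, so H_0 ≅ Z.
  H_1: rank ker ∂_1 − rank ∂_2 = (12 − 8) − 0 = 4, and there is no ∂_2, so H_1 ≅ Z^4.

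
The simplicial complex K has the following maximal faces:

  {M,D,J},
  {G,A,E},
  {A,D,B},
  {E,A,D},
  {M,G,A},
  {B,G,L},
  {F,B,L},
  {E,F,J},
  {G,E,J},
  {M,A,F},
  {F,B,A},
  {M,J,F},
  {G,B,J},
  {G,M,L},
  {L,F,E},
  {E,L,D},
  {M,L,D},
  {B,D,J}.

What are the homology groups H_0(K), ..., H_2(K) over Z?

We work with the vertex ordering A < B < D < E < F < G < J < L < M. The simplices of K, each written with vertices in increasing order, are:

  0-simplices (9): A, B, D, E, F, G, J, L, M
  1-simplices (27): AB, AD, AE, AF, AG, AM, BD, BF, BG, BJ, BL, DE, DJ, DL, DM, EF, EG, EJ, EL, FJ, FL, FM, GJ, GL, GM, JM, LM
  2-simplices (18): ABD, ABF, ADE, AEG, AFM, AGM, BDJ, BFL, BGJ, BGL, DEL, DJM, DLM, EFJ, EFL, EGJ, FJM, GLM

Hence C_0 ≅ Z^9, C_1 ≅ Z^27, C_2 ≅ Z^18.

∂_1: C_1 → C_0 is given by ∂[p,q] = [q] − [p].
The resulting 9×27 matrix has rank 8, and its Smith normal form has invariant factors (1,1,1,1,1,1,1,1).

The boundary map ∂_2: C_2 → C_1 sends each 2-simplex [p,q,r] to [q,r] − [p,r] + [p,q]. For instance
  ∂BDJ = DJ − BJ + BD,
  ∂BFL = FL − BL + BF.
As a 27×18 matrix over Z this has rank 17, with invariant factors (1,1,1,1,1,1,1,1,1,1,1,1,1,1,1,1,1).

Computing H_k = (kernel of ∂_k) / (image of ∂_{k+1}):

  H_0: rank C_0 − rank ∂_1 = 9 − 8 = 1, and the invariant factors of ∂_1 are all 1, so H_0 = Z.
  H_1: rank ker ∂_1 − rank ∂_2 = (27 − 8) − 17 = 2, and the invariant factors of ∂_2 are all 1, so H_1 = Z^2.
  H_2: rank ker ∂_2 − rank ∂_3 = (18 − 17) − 0 = 1, and there is no ∂_3, so H_2 = Z.

As a check, the Euler characteristic is 9 − 27 + 18 = 0, which agrees with 1 − 2 + 1 = 0.

H_0 ≅ Z,  H_1 ≅ Z^2,  H_2 ≅ Z.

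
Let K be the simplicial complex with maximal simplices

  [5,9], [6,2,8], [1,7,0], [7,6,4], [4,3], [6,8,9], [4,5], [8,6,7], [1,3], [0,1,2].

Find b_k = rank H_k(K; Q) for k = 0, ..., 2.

b_0 = 1, b_1 = 3, b_2 = 0.

Order the vertices as 0 < 1 < 2 < 3 < 4 < 5 < 6 < 7 < 8 < 9. Listing each simplex with vertices in this order, K has dimension 2 with simplices:

  0-simplices (10): [0], [1], [2], [3], [4], [5], [6], [7], [8], [9]
  1-simplices (18): [0,1], [0,2], [0,7], [1,2], [1,3], [1,7], [2,6], [2,8], [3,4], [4,5], [4,6], [4,7], [5,9], [6,7], [6,8], [6,9], [7,8], [8,9]
  2-simplices (6): [0,1,2], [0,1,7], [2,6,8], [4,6,7], [6,7,8], [6,8,9]

giving chain groups C_0 ≅ Z^10, C_1 ≅ Z^18, C_2 ≅ Z^6.

Boundary ∂_1: C_1 → C_0 is given by ∂[p,q] = [q] − [p]. For instance
  ∂[7,8] = [8] − [7].
The 10×18 boundary matrix has rank 9 and Smith normal form diag(1,1,1,1,1,1,1,1,1).

The boundary map ∂_2: C_2 → C_1 sends each 2-simplex [p,q,r] to [q,r] − [p,r] + [p,q]. For instance
  ∂[0,1,7] = [1,7] − [0,7] + [0,1],
  ∂[4,6,7] = [6,7] − [4,7] + [4,6].
As a 18×6 matrix over Z this has rank 6, with invariant factors (1,1,1,1,1,1).

Computing H_k = (kernel of ∂_k) / (image of ∂_{k+1}):

  H_0: rank C_0 − rank ∂_1 = 10 − 9 = 1, and the invariant factors of ∂_1 are all 1, so H_0 ≅ Z.
  H_1: rank ker ∂_1 − rank ∂_2 = (18 − 9) − 6 = 3, and the invariant factors of ∂_2 are all 1, so H_1 ≅ Z^3.
  H_2: rank ker ∂_2 − rank ∂_3 = (6 − 6) − 0 = 0, and there is no ∂_3, so H_2 ≅ 0.

Hence the Betti numbers are b_0 = 1, b_1 = 3, b_2 = 0.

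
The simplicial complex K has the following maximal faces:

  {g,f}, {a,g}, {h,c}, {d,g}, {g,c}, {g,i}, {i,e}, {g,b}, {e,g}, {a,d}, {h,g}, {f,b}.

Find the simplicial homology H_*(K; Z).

Fix the vertex order a < b < c < d < e < f < g < h < i and write every simplex with vertices in increasing order. Then dim K = 1 and the simplices of K are:

  0-simplices (9): a, b, c, d, e, f, g, h, i
  1-simplices (12): ad, ag, bf, bg, cg, ch, dg, eg, ei, fg, gh, gi

giving chain groups C_0 ≅ Z^9, C_1 ≅ Z^12.

Boundary ∂_1: C_1 → C_0 maps an edge to its endpoints' difference, ∂[p,q] = q − p.
This gives a 9×12 integer matrix of rank 8; reducing to Smith normal form yields diagonal entries (1,1,1,1,1,1,1,1).

From H_k ≅ ker(∂_k) / im(∂_{k+1}) we obtain:

  H_0: rank C_0 − rank ∂_1 = 9 − 8 = 1, and the invariant factors of ∂_1 are all 1, so H_0 = Z.
  H_1: rank ker ∂_1 − rank ∂_2 = (12 − 8) − 0 = 4, and there is no ∂_2, so H_1 = Z^4.

As a check, the Euler characteristic is 9 − 12 = -3, which agrees with 1 − 4 = -3.
(K is a triangulation of a wedge of 4 circles.)

H_0 ≅ Z,  H_1 ≅ Z^4.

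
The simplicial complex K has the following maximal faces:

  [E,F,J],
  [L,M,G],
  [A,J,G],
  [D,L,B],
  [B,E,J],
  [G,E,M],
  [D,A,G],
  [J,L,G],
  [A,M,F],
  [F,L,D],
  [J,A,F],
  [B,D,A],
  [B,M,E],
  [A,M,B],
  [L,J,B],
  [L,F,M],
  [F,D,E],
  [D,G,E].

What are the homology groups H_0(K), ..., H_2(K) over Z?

H_0 = Z,  H_1 = Z^2,  H_2 = Z.

Order the vertices as A < B < D < E < F < G < J < L < M. Listing each simplex with vertices in this order, K has dimension 2 with simplices:

  0-simplices (9): A, B, D, E, F, G, J, L, M
  1-simplices (27): AB, AD, AF, AG, AJ, AM, BD, BE, BJ, BL, BM, DE, DF, DG, DL, EF, EG, EJ, EM, FJ, FL, FM, GJ, GL, GM, JL, LM
  2-simplices (18): ABD, ABM, ADG, AFJ, AFM, AGJ, BDL, BEJ, BEM, BJL, DEF, DEG, DFL, EFJ, EGM, FLM, GJL, GLM

giving chain groups C_0 ≅ Z^9, C_1 ≅ Z^27, C_2 ≅ Z^18.

Boundary ∂_1: C_1 → C_0 is given by ∂[p,q] = [q] − [p]. For instance
  ∂AB = B − A.
The 9×27 boundary matrix has rank 8 and Smith normal form diag(1,1,1,1,1,1,1,1).

Boundary ∂_2: C_2 → C_1 acts by ∂[p,q,r] = [q,r] − [p,r] + [p,q]. For instance
  ∂ADG = DG − AG + AD,
  ∂AGJ = GJ − AJ + AG.
The resulting 27×18 matrix has rank 17, and its Smith normal form has invariant factors (1,1,1,1,1,1,1,1,1,1,1,1,1,1,1,1,1).

Now H_k = ker ∂_k / im ∂_{k+1}, so:

  H_0: rank C_0 − rank ∂_1 = 9 − 8 = 1, and the invariant factors of ∂_1 are all 1, so H_0 ≅ Z.
  H_1: rank ker ∂_1 − rank ∂_2 = (27 − 8) − 17 = 2, and the invariant factors of ∂_2 are all 1, so H_1 ≅ Z^2.
  H_2: rank ker ∂_2 − rank ∂_3 = (18 − 17) − 0 = 1, and there is no ∂_3, so H_2 ≅ Z.

As a check, the Euler characteristic is 9 − 27 + 18 = 0, which agrees with 1 − 2 + 1 = 0.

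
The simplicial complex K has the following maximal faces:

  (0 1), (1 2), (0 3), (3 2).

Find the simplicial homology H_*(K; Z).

Take the total order 0 < 1 < 2 < 3 on the vertex set. Then K (dimension 1) consists of the simplices:

  0-simplices (4): [0], [1], [2], [3]
  1-simplices (4): [0,1], [0,3], [1,2], [2,3]

Hence C_0 ≅ Z^4, C_1 ≅ Z^4.

The boundary map ∂_1: C_1 → C_0 sends each edge [p,q] (with p < q) to q − p. For instance
  ∂[1,2] = [2] − [1].
This gives a 4×4 integer matrix of rank 3; reducing to Smith normal form yields diagonal entries (1,1,1).

Now H_k = ker ∂_k / im ∂_{k+1}, so:

  H_0: rank C_0 − rank ∂_1 = 4 − 3 = 1, and the invariant factors of ∂_1 are all 1, so H_0 = Z.
  H_1: rank ker ∂_1 − rank ∂_2 = (4 − 3) − 0 = 1, and there is no ∂_2, so H_1 = Z.

As a check, the Euler characteristic is 4 − 4 = 0, which agrees with 1 − 1 = 0.

H_0 ≅ Z,  H_1 ≅ Z.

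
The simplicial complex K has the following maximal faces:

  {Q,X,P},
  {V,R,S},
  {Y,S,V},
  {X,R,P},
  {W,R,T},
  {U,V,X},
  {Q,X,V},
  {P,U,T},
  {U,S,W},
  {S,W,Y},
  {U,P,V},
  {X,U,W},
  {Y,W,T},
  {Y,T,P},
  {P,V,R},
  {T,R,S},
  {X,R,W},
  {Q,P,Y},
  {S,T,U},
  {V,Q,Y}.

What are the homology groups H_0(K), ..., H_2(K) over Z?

Fix the vertex order P < Q < R < S < T < U < V < W < X < Y and write every simplex with vertices in increasing order. Then dim K = 2 and the simplices of K are:

  0-simplices (10): P, Q, R, S, T, U, V, W, X, Y
  1-simplices (30): PQ, PR, PT, PU, PV, PX, PY, QV, QX, QY, RS, RT, RV, RW, RX, ST, SU, SV, SW, SY, TU, TW, TY, UV, UW, UX, VX, VY, WX, WY
  2-simplices (20): PQX, PQY, PRV, PRX, PTU, PTY, PUV, QVX, QVY, RST, RSV, RTW, RWX, STU, SUW, SVY, SWY, TWY, UVX, UWX

so the chain groups are C_0 ≅ Z^10, C_1 ≅ Z^30, C_2 ≅ Z^20.

∂_1: C_1 → C_0 sends each edge [p,q] (with p < q) to q − p.
As a 10×30 matrix over Z this has rank 9, with invariant factors (1,1,1,1,1,1,1,1,1).

∂_2: C_2 → C_1 sends each 2-simplex [p,q,r] to [q,r] − [p,r] + [p,q]. For instance
  ∂STU = TU − SU + ST,
  ∂UWX = WX − UX + UW.
The resulting 30×20 matrix has rank 20, and its Smith normal form has invariant factors (1,1,1,1,1,1,1,1,1,1,1,1,1,1,1,1,1,1,1,2).

Reading off H_k = ker ∂_k / im ∂_{k+1}:

  H_0: rank C_0 − rank ∂_1 = 10 − 9 = 1, and the invariant factors of ∂_1 are all 1, so H_0 = Z.
  H_1: rank ker ∂_1 − rank ∂_2 = (30 − 9) − 20 = 1, and ∂_2 has invariant factor 2 > 1, so H_1 = Z ⊕ Z/2Z.
  H_2: rank ker ∂_2 − rank ∂_3 = (20 − 20) − 0 = 0, and there is no ∂_3, so H_2 = 0.

(K is a triangulation of the Klein bottle.)

H_0 ≅ Z,  H_1 ≅ Z ⊕ Z/2Z,  H_2 = 0.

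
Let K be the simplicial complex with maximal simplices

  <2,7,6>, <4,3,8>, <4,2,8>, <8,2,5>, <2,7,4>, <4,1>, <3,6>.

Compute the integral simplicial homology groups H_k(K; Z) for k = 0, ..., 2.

H_0 = Z,  H_1 = Z,  H_2 = 0.

Fix the vertex order 1 < 2 < 3 < 4 < 5 < 6 < 7 < 8 and write every simplex with vertices in increasing order. Then dim K = 2 and the simplices of K are:

  0-simplices (8): [1], [2], [3], [4], [5], [6], [7], [8]
  1-simplices (13): [1,4], [2,4], [2,5], [2,6], [2,7], [2,8], [3,4], [3,6], [3,8], [4,7], [4,8], [5,8], [6,7]
  2-simplices (5): [2,4,7], [2,4,8], [2,5,8], [2,6,7], [3,4,8]

Hence C_0 ≅ Z^8, C_1 ≅ Z^13, C_2 ≅ Z^5.

The boundary map ∂_1: C_1 → C_0 is given by ∂[p,q] = [q] − [p]. For instance
  ∂[2,6] = [6] − [2].
As a 8×13 matrix over Z this has rank 7, with invariant factors (1,1,1,1,1,1,1).

Boundary ∂_2: C_2 → C_1 sends each 2-simplex [p,q,r] to [q,r] − [p,r] + [p,q]. For instance
  ∂[2,4,8] = [4,8] − [2,8] + [2,4],
  ∂[2,4,7] = [4,7] − [2,7] + [2,4].
As a 13×5 matrix over Z this has rank 5, with invariant factors (1,1,1,1,1).

Reading off H_k = ker ∂_k / im ∂_{k+1}:

  H_0: rank C_0 − rank ∂_1 = 8 − 7 = 1, and the invariant factors of ∂_1 are all 1, so H_0 = Z.
  H_1: rank ker ∂_1 − rank ∂_2 = (13 − 7) − 5 = 1, and the invariant factors of ∂_2 are all 1, so H_1 = Z.
  H_2: rank ker ∂_2 − rank ∂_3 = (5 − 5) − 0 = 0, and there is no ∂_3, so H_2 = 0.

As a check, the Euler characteristic is 8 − 13 + 5 = 0, which agrees with 1 − 1 + 0 = 0.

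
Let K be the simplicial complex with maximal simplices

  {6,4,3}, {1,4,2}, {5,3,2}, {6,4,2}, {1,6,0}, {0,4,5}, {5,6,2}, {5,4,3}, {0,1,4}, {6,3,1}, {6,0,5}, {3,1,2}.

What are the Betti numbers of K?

K has 7 vertices, 18 edges, 12 triangles.
rank ∂_0 = 0, rank ∂_1 = 6 ⇒ b_0 = 7 − 0 − 6 = 1; all invariant factors of ∂_1 are 1 so no torsion. So H_0 = Z.
rank ∂_1 = 6, rank ∂_2 = 12 ⇒ b_1 = 18 − 6 − 12 = 0; ∂_2 has invariant factor(s) [2] giving torsion. So H_1 = Z/2.
rank ∂_2 = 12, rank ∂_3 = 0 ⇒ b_2 = 12 − 12 − 0 = 0. So H_2 = 0.

b_0 = 1, b_1 = 0, b_2 = 0.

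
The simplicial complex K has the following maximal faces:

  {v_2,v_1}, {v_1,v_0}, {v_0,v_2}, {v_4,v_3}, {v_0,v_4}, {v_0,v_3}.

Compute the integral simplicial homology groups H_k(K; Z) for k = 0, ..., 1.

H_0 = Z,  H_1 = Z^2.

K has 5 vertices, 6 edges.
rank ∂_0 = 0, rank ∂_1 = 4 ⇒ b_0 = 5 − 0 − 4 = 1; all invariant factors of ∂_1 are 1 so no torsion. So H_0 = Z.
rank ∂_1 = 4, rank ∂_2 = 0 ⇒ b_1 = 6 − 4 − 0 = 2. So H_1 = Z^2.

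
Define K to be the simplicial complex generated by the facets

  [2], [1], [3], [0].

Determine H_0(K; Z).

H_0 = Z^4.

Fix the vertex order 0 < 1 < 2 < 3 and write every simplex with vertices in increasing order. Then dim K = 0 and the simplices of K are:

  0-simplices (4): [0], [1], [2], [3]

so the chain groups are C_0 ≅ Z^4.

From H_k ≅ ker(∂_k) / im(∂_{k+1}) we obtain:

  H_0: rank C_0 − rank ∂_1 = 4 − 0 = 4, and there is no ∂_1, so H_0 ≅ Z^4.

(K is a triangulation of a set of 4 points.)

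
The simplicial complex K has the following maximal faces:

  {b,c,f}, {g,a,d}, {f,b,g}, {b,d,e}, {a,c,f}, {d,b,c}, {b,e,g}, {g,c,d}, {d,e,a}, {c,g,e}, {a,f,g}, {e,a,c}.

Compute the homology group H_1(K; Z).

H_1 ≅ Z/2Z.

Order the vertices as a < b < c < d < e < f < g. Listing each simplex with vertices in this order, K has dimension 2 with simplices:

  0-simplices (7): a, b, c, d, e, f, g
  1-simplices (18): ac, ad, ae, af, ag, bc, bd, be, bf, bg, cd, ce, cf, cg, de, dg, eg, fg
  2-simplices (12): ace, acf, ade, adg, afg, bcd, bcf, bde, beg, bfg, cdg, ceg

so the chain groups are C_0 ≅ Z^7, C_1 ≅ Z^18, C_2 ≅ Z^12.

∂_1: C_1 → C_0 is given by ∂[p,q] = [q] − [p]. For instance
  ∂af = f − a.
The 7×18 boundary matrix has rank 6 and Smith normal form diag(1,1,1,1,1,1).

∂_2: C_2 → C_1 maps a triangle to the signed sum of its edges. For instance
  ∂bfg = fg − bg + bf,
  ∂bcd = cd − bd + bc.
The 18×12 boundary matrix has rank 12 and Smith normal form diag(1,1,1,1,1,1,1,1,1,1,1,2).

Computing H_k = (kernel of ∂_k) / (image of ∂_{k+1}):

  H_1: rank ker ∂_1 − rank ∂_2 = (18 − 6) − 12 = 0, and ∂_2 has invariant factor 2 > 1, so H_1 ≅ Z/2Z.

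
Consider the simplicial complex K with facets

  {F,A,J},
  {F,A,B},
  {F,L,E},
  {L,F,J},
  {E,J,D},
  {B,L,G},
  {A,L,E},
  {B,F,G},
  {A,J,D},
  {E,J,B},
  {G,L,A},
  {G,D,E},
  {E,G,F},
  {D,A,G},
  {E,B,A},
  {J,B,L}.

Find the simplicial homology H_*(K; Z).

H_0 ≅ Z,  H_1 ≅ Z^2,  H_2 ≅ Z.

Order the vertices as A < B < D < E < F < G < J < L. Listing each simplex with vertices in this order, K has dimension 2 with simplices:

  0-simplices (8): A, B, D, E, F, G, J, L
  1-simplices (24): AB, AD, AE, AF, AG, AJ, AL, BE, BF, BG, BJ, BL, DE, DG, DJ, EF, EG, EJ, EL, FG, FJ, FL, GL, JL
  2-simplices (16): ABE, ABF, ADG, ADJ, AEL, AFJ, AGL, BEJ, BFG, BGL, BJL, DEG, DEJ, EFG, EFL, FJL

giving chain groups C_0 ≅ Z^8, C_1 ≅ Z^24, C_2 ≅ Z^16.

Boundary ∂_1: C_1 → C_0 maps an edge to its endpoints' difference, ∂[p,q] = q − p. For instance
  ∂JL = L − J.
The 8×24 boundary matrix has rank 7 and Smith normal form diag(1,1,1,1,1,1,1).

∂_2: C_2 → C_1 acts by ∂[p,q,r] = [q,r] − [p,r] + [p,q]. For instance
  ∂BFG = FG − BG + BF,
  ∂BEJ = EJ − BJ + BE.
This gives a 24×16 integer matrix of rank 15; reducing to Smith normal form yields diagonal entries (1,1,1,1,1,1,1,1,1,1,1,1,1,1,1).

Computing H_k = (kernel of ∂_k) / (image of ∂_{k+1}):

  H_0: rank C_0 − rank ∂_1 = 8 − 7 = 1, and the invariant factors of ∂_1 are all 1, so H_0 = Z.
  H_1: rank ker ∂_1 − rank ∂_2 = (24 − 7) − 15 = 2, and the invariant factors of ∂_2 are all 1, so H_1 = Z^2.
  H_2: rank ker ∂_2 − rank ∂_3 = (16 − 15) − 0 = 1, and there is no ∂_3, so H_2 = Z.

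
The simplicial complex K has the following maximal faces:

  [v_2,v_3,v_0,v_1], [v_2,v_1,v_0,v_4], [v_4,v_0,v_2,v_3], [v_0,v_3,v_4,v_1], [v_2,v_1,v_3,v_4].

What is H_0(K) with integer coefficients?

H_0 ≅ Z.

Take the total order v_0 < v_1 < v_2 < v_3 < v_4 on the vertex set. Then K (dimension 3) consists of the simplices:

  0-simplices (5): [v_0], [v_1], [v_2], [v_3], [v_4]
  1-simplices (10): [v_0,v_1], [v_0,v_2], [v_0,v_3], [v_0,v_4], [v_1,v_2], [v_1,v_3], [v_1,v_4], [v_2,v_3], [v_2,v_4], [v_3,v_4]
  2-simplices (10): [v_0,v_1,v_2], [v_0,v_1,v_3], [v_0,v_1,v_4], [v_0,v_2,v_3], [v_0,v_2,v_4], [v_0,v_3,v_4], [v_1,v_2,v_3], [v_1,v_2,v_4], [v_1,v_3,v_4], [v_2,v_3,v_4]
  3-simplices (5): [v_0,v_1,v_2,v_3], [v_0,v_1,v_2,v_4], [v_0,v_1,v_3,v_4], [v_0,v_2,v_3,v_4], [v_1,v_2,v_3,v_4]

so the chain groups are C_0 ≅ Z^5, C_1 ≅ Z^10, C_2 ≅ Z^10, C_3 ≅ Z^5.

Boundary ∂_1: C_1 → C_0 is given by ∂[p,q] = [q] − [p].
As a 5×10 matrix over Z this has rank 4, with invariant factors (1,1,1,1).

∂_2: C_2 → C_1 acts by ∂[p,q,r] = [q,r] − [p,r] + [p,q]. For instance
  ∂[v_0,v_2,v_4] = [v_2,v_4] − [v_0,v_4] + [v_0,v_2],
  ∂[v_1,v_2,v_3] = [v_2,v_3] − [v_1,v_3] + [v_1,v_2].
As a 10×10 matrix over Z this has rank 6, with invariant factors (1,1,1,1,1,1).

The boundary map ∂_3: C_3 → C_2 sends each 3-simplex σ to the alternating sum Σ_i (−1)^i (σ with its i-th vertex removed). For instance
  ∂[v_0,v_1,v_2,v_3] = [v_1,v_2,v_3] − [v_0,v_2,v_3] + [v_0,v_1,v_3] − [v_0,v_1,v_2],
  ∂[v_0,v_2,v_3,v_4] = [v_2,v_3,v_4] − [v_0,v_3,v_4] + [v_0,v_2,v_4] − [v_0,v_2,v_3].
This gives a 10×5 integer matrix of rank 4; reducing to Smith normal form yields diagonal entries (1,1,1,1).

Now H_k = ker ∂_k / im ∂_{k+1}, so:

  H_0: rank C_0 − rank ∂_1 = 5 − 4 = 1, and the invariant factors of ∂_1 are all 1, so H_0 ≅ Z.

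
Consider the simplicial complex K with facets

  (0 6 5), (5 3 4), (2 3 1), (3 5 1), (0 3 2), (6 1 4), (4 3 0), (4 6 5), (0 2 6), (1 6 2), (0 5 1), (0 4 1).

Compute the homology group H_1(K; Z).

Fix the vertex order 0 < 1 < 2 < 3 < 4 < 5 < 6 and write every simplex with vertices in increasing order. Then dim K = 2 and the simplices of K are:

  0-simplices (7): [0], [1], [2], [3], [4], [5], [6]
  1-simplices (18): [0,1], [0,2], [0,3], [0,4], [0,5], [0,6], [1,2], [1,3], [1,4], [1,5], [1,6], [2,3], [2,6], [3,4], [3,5], [4,5], [4,6], [5,6]
  2-simplices (12): [0,1,4], [0,1,5], [0,2,3], [0,2,6], [0,3,4], [0,5,6], [1,2,3], [1,2,6], [1,3,5], [1,4,6], [3,4,5], [4,5,6]

giving chain groups C_0 ≅ Z^7, C_1 ≅ Z^18, C_2 ≅ Z^12.

∂_1: C_1 → C_0 is given by ∂[p,q] = [q] − [p].
The resulting 7×18 matrix has rank 6, and its Smith normal form has invariant factors (1,1,1,1,1,1).

The boundary map ∂_2: C_2 → C_1 acts by ∂[p,q,r] = [q,r] − [p,r] + [p,q]. For instance
  ∂[1,2,3] = [2,3] − [1,3] + [1,2],
  ∂[4,5,6] = [5,6] − [4,6] + [4,5].
As a 18×12 matrix over Z this has rank 12, with invariant factors (1,1,1,1,1,1,1,1,1,1,1,2).

Reading off H_k = ker ∂_k / im ∂_{k+1}:

  H_1: rank ker ∂_1 − rank ∂_2 = (18 − 6) − 12 = 0, and ∂_2 has invariant factor 2 > 1, so H_1 ≅ Z_2.

H_1 ≅ Z_2.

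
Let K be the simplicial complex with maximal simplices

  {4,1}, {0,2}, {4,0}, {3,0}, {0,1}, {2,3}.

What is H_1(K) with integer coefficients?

We work with the vertex ordering 0 < 1 < 2 < 3 < 4. The simplices of K, each written with vertices in increasing order, are:

  0-simplices (5): [0], [1], [2], [3], [4]
  1-simplices (6): [0,1], [0,2], [0,3], [0,4], [1,4], [2,3]

so the chain groups are C_0 ≅ Z^5, C_1 ≅ Z^6.

∂_1: C_1 → C_0 is given by ∂[p,q] = [q] − [p]. For instance
  ∂[0,3] = [3] − [0].
As a 5×6 matrix over Z this has rank 4, with invariant factors (1,1,1,1).

Now H_k = ker ∂_k / im ∂_{k+1}, so:

  H_1: rank ker ∂_1 − rank ∂_2 = (6 − 4) − 0 = 2, and there is no ∂_2, so H_1 = Z^2.

H_1 ≅ Z^2.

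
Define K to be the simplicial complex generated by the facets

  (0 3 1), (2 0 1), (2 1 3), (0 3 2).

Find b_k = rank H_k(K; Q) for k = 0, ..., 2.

Fix the vertex order 0 < 1 < 2 < 3 and write every simplex with vertices in increasing order. Then dim K = 2 and the simplices of K are:

  0-simplices (4): [0], [1], [2], [3]
  1-simplices (6): [0,1], [0,2], [0,3], [1,2], [1,3], [2,3]
  2-simplices (4): [0,1,2], [0,1,3], [0,2,3], [1,2,3]

so the chain groups are C_0 ≅ Z^4, C_1 ≅ Z^6, C_2 ≅ Z^4.

Boundary ∂_1: C_1 → C_0 is given by ∂[p,q] = [q] − [p]. For instance
  ∂[1,2] = [2] − [1].
This gives a 4×6 integer matrix of rank 3; reducing to Smith normal form yields diagonal entries (1,1,1).

Boundary ∂_2: C_2 → C_1 maps a triangle to the signed sum of its edges. For instance
  ∂[0,2,3] = [2,3] − [0,3] + [0,2],
  ∂[0,1,2] = [1,2] − [0,2] + [0,1].
This gives a 6×4 integer matrix of rank 3; reducing to Smith normal form yields diagonal entries (1,1,1).

Computing H_k = (kernel of ∂_k) / (image of ∂_{k+1}):

  H_0: rank C_0 − rank ∂_1 = 4 − 3 = 1, and the invariant factors of ∂_1 are all 1, so H_0 = Z.
  H_1: rank ker ∂_1 − rank ∂_2 = (6 − 3) − 3 = 0, and the invariant factors of ∂_2 are all 1, so H_1 = 0.
  H_2: rank ker ∂_2 − rank ∂_3 = (4 − 3) − 0 = 1, and there is no ∂_3, so H_2 = Z.

As a check, the Euler characteristic is 4 − 6 + 4 = 2, which agrees with 1 − 0 + 1 = 2.

Hence the Betti numbers are b_0 = 1, b_1 = 0, b_2 = 1.

b_0 = 1, b_1 = 0, b_2 = 1.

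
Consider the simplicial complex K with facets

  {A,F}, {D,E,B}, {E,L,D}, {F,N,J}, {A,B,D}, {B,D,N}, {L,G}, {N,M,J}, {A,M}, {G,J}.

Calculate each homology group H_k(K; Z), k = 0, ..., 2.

K has 10 vertices, 18 edges, 6 triangles.
rank ∂_0 = 0, rank ∂_1 = 9 ⇒ b_0 = 10 − 0 − 9 = 1; all invariant factors of ∂_1 are 1 so no torsion. So H_0 ≅ Z.
rank ∂_1 = 9, rank ∂_2 = 6 ⇒ b_1 = 18 − 9 − 6 = 3; all invariant factors of ∂_2 are 1 so no torsion. So H_1 ≅ Z^3.
rank ∂_2 = 6, rank ∂_3 = 0 ⇒ b_2 = 6 − 6 − 0 = 0. So H_2 ≅ 0.

H_0 = Z,  H_1 = Z^3,  H_2 = 0.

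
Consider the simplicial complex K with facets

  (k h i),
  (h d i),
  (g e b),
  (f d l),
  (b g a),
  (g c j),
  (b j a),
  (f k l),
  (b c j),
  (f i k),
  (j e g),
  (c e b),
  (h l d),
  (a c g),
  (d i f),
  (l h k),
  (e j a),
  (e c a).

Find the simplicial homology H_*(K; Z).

Take the total order a < b < c < d < e < f < g < h < i < j < k < l on the vertex set. Then K (dimension 2) consists of the simplices:

  0-simplices (12): a, b, c, d, e, f, g, h, i, j, k, l
  1-simplices (27): ab, ac, ae, ag, aj, bc, be, bg, bj, ce, cg, cj, df, dh, di, dl, eg, ej, fi, fk, fl, gj, hi, hk, hl, ik, kl
  2-simplices (18): abg, abj, ace, acg, aej, bce, bcj, beg, cgj, dfi, dfl, dhi, dhl, egj, fik, fkl, hik, hkl

giving chain groups C_0 ≅ Z^12, C_1 ≅ Z^27, C_2 ≅ Z^18.

The boundary map ∂_1: C_1 → C_0 sends each edge [p,q] (with p < q) to q − p. For instance
  ∂dl = l − d.
The resulting 12×27 matrix has rank 10, and its Smith normal form has invariant factors (1,1,1,1,1,1,1,1,1,1).

Boundary ∂_2: C_2 → C_1 acts by ∂[p,q,r] = [q,r] − [p,r] + [p,q]. For instance
  ∂fik = ik − fk + fi,
  ∂hkl = kl − hl + hk.
The resulting 27×18 matrix has rank 17, and its Smith normal form has invariant factors (1,1,1,1,1,1,1,1,1,1,1,1,1,1,1,1,2).

From H_k ≅ ker(∂_k) / im(∂_{k+1}) we obtain:

  H_0: rank C_0 − rank ∂_1 = 12 − 10 = 2, and the invariant factors of ∂_1 are all 1, so H_0 = Z^2.
  H_1: rank ker ∂_1 − rank ∂_2 = (27 − 10) − 17 = 0, and ∂_2 has invariant factor 2 > 1, so H_1 = Z/2Z.
  H_2: rank ker ∂_2 − rank ∂_3 = (18 − 17) − 0 = 1, and there is no ∂_3, so H_2 = Z.

As a check, the Euler characteristic is 12 − 27 + 18 = 3, which agrees with 2 − 0 + 1 = 3.

H_0 ≅ Z^2,  H_1 ≅ Z/2Z,  H_2 ≅ Z.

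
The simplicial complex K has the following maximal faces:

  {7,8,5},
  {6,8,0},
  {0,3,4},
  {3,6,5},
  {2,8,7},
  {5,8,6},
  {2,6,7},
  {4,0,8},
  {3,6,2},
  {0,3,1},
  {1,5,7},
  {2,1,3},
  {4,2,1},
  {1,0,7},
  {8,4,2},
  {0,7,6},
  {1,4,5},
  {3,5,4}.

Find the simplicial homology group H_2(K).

H_2 = 0.

Order the vertices as 0 < 1 < 2 < 3 < 4 < 5 < 6 < 7 < 8. Listing each simplex with vertices in this order, K has dimension 2 with simplices:

  0-simplices (9): [0], [1], [2], [3], [4], [5], [6], [7], [8]
  1-simplices (27): (27 of them)
  2-simplices (18): [0,1,3], [0,1,7], [0,3,4], [0,4,8], [0,6,7], [0,6,8], [1,2,3], [1,2,4], [1,4,5], [1,5,7], [2,3,6], [2,4,8], [2,6,7], [2,7,8], [3,4,5], [3,5,6], [5,6,8], [5,7,8]

giving chain groups C_0 ≅ Z^9, C_1 ≅ Z^27, C_2 ≅ Z^18.

The boundary map ∂_1: C_1 → C_0 is given by ∂[p,q] = [q] − [p].
This gives a 9×27 integer matrix of rank 8; reducing to Smith normal form yields diagonal entries (1,1,1,1,1,1,1,1).

∂_2: C_2 → C_1 sends each 2-simplex [p,q,r] to [q,r] − [p,r] + [p,q]. For instance
  ∂[1,5,7] = [5,7] − [1,7] + [1,5],
  ∂[0,6,8] = [6,8] − [0,8] + [0,6].
The resulting 27×18 matrix has rank 18, and its Smith normal form has invariant factors (1,1,1,1,1,1,1,1,1,1,1,1,1,1,1,1,1,2).

Computing H_k = (kernel of ∂_k) / (image of ∂_{k+1}):

  H_2: rank ker ∂_2 − rank ∂_3 = (18 − 18) − 0 = 0, and there is no ∂_3, so H_2 ≅ 0.

(K is a triangulation of the Klein bottle.)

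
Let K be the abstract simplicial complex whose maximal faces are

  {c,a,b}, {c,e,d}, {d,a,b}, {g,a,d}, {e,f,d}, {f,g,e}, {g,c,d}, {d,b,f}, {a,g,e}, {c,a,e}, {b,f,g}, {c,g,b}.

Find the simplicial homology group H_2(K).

Fix the vertex order a < b < c < d < e < f < g and write every simplex with vertices in increasing order. Then dim K = 2 and the simplices of K are:

  0-simplices (7): a, b, c, d, e, f, g
  1-simplices (18): ab, ac, ad, ae, ag, bc, bd, bf, bg, cd, ce, cg, de, df, dg, ef, eg, fg
  2-simplices (12): abc, abd, ace, adg, aeg, bcg, bdf, bfg, cde, cdg, def, efg

giving chain groups C_0 ≅ Z^7, C_1 ≅ Z^18, C_2 ≅ Z^12.

∂_1: C_1 → C_0 sends each edge [p,q] (with p < q) to q − p. For instance
  ∂dg = g − d.
The resulting 7×18 matrix has rank 6, and its Smith normal form has invariant factors (1,1,1,1,1,1).

The boundary map ∂_2: C_2 → C_1 sends each 2-simplex [p,q,r] to [q,r] − [p,r] + [p,q]. For instance
  ∂ace = ce − ae + ac,
  ∂adg = dg − ag + ad.
The resulting 18×12 matrix has rank 12, and its Smith normal form has invariant factors (1,1,1,1,1,1,1,1,1,1,1,2).

Reading off H_k = ker ∂_k / im ∂_{k+1}:

  H_2: rank ker ∂_2 − rank ∂_3 = (12 − 12) − 0 = 0, and there is no ∂_3, so H_2 ≅ 0.

H_2 ≅ 0.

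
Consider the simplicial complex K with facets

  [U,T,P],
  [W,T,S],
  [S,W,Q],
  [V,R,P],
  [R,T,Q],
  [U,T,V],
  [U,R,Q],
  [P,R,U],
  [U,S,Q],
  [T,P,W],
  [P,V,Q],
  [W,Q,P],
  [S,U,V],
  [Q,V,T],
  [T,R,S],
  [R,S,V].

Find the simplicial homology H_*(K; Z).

Take the total order P < Q < R < S < T < U < V < W on the vertex set. Then K (dimension 2) consists of the simplices:

  0-simplices (8): P, Q, R, S, T, U, V, W
  1-simplices (24): PQ, PR, PT, PU, PV, PW, QR, QS, QT, QU, QV, QW, RS, RT, RU, RV, ST, SU, SV, SW, TU, TV, TW, UV
  2-simplices (16): PQV, PQW, PRU, PRV, PTU, PTW, QRT, QRU, QSU, QSW, QTV, RST, RSV, STW, SUV, TUV

Hence C_0 ≅ Z^8, C_1 ≅ Z^24, C_2 ≅ Z^16.

∂_1: C_1 → C_0 sends each edge [p,q] (with p < q) to q − p. For instance
  ∂PR = R − P.
The 8×24 boundary matrix has rank 7 and Smith normal form diag(1,1,1,1,1,1,1).

The boundary map ∂_2: C_2 → C_1 maps a triangle to the signed sum of its edges. For instance
  ∂RSV = SV − RV + RS,
  ∂TUV = UV − TV + TU.
The resulting 24×16 matrix has rank 15, and its Smith normal form has invariant factors (1,1,1,1,1,1,1,1,1,1,1,1,1,1,1).

Now H_k = ker ∂_k / im ∂_{k+1}, so:

  H_0: rank C_0 − rank ∂_1 = 8 − 7 = 1, and the invariant factors of ∂_1 are all 1, so H_0 ≅ Z.
  H_1: rank ker ∂_1 − rank ∂_2 = (24 − 7) − 15 = 2, and the invariant factors of ∂_2 are all 1, so H_1 ≅ Z^2.
  H_2: rank ker ∂_2 − rank ∂_3 = (16 − 15) − 0 = 1, and there is no ∂_3, so H_2 ≅ Z.

H_0 = Z,  H_1 = Z^2,  H_2 = Z.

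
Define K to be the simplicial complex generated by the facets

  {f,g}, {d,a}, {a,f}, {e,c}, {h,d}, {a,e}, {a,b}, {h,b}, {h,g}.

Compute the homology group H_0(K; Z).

We work with the vertex ordering a < b < c < d < e < f < g < h. The simplices of K, each written with vertices in increasing order, are:

  0-simplices (8): a, b, c, d, e, f, g, h
  1-simplices (9): ab, ad, ae, af, bh, ce, dh, fg, gh

giving chain groups C_0 ≅ Z^8, C_1 ≅ Z^9.

The boundary map ∂_1: C_1 → C_0 sends each edge [p,q] (with p < q) to q − p.
The 8×9 boundary matrix has rank 7 and Smith normal form diag(1,1,1,1,1,1,1).

Reading off H_k = ker ∂_k / im ∂_{k+1}:

  H_0: rank C_0 − rank ∂_1 = 8 − 7 = 1, and the invariant factors of ∂_1 are all 1, so H_0 = Z.

H_0 = Z.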